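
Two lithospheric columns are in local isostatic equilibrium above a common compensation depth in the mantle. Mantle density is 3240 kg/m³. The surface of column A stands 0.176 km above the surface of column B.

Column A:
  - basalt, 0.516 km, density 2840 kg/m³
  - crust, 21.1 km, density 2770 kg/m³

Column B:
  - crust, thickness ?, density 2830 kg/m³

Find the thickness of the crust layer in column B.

Take the compensation level at the base of the deeper column (depth z_c below the surface of column A) and equate Σ ρ_i t_i down to z_c; mantle fills any gap and the z_c terms cancel.
Column A: 0.516×2840 + 21.1×2770 + (z_c − 21.616)×3240
Column B: 0.176×0 + x×2830 + (z_c − 0.176 − 0 − x)×3240
The z_c×3240 term appears on both sides and cancels. Collect the known terms of each column as K = Σ(ρt)_known − 3240 × (depth of known layers): K_A = 59912.44 − 3240×21.616 = −10123.4; K_B = 0 − 3240×(0.176 + 0) = −570.24.
Balance: K_A = K_B − x×(3240 − 2830), so x = (K_B − K_A)/(3240 − 2830) = 9553.16/410 = 23.3 km.

23.3 km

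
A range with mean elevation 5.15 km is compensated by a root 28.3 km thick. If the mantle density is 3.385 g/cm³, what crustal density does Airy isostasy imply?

ρ_c h = (ρ_m − ρ_c) r → ρ_c (h + r) = ρ_m r → ρ_c = ρ_m r / (h + r).
ρ_c = 3.385 × 28.3 km / (5.15 km + 28.3 km) = 2.86 g/cm³.

2.86 g/cm³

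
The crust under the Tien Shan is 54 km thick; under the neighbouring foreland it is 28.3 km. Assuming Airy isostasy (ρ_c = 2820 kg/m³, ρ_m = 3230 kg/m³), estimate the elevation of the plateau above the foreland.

3.26 km

Excess crust Δ = 54 km − 28.3 km = 25.7 km, split between elevation h and root r with h + r = Δ.
Airy balance ρ_c h = (ρ_m − ρ_c) r gives r = h ρ_c/(ρ_m − ρ_c), so h (1 + ρ_c/(ρ_m − ρ_c)) = Δ, i.e. h = Δ (ρ_m − ρ_c)/ρ_m.
h = 25.7 km × 410/3230 = 3.26 km.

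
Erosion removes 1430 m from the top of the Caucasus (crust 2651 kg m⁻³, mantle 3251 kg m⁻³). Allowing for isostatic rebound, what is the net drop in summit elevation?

Rebound u = e ρ_c/ρ_m = 1430 m × 2651/3251 = 1166 m.
Net surface drop = e − u = 1430 m − 1166 m = e (ρ_m − ρ_c)/ρ_m = 264 m.

264 m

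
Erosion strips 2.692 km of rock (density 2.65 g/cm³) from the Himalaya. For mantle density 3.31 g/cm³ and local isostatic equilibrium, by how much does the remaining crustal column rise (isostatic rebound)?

2.16 km

Unloading: uplift u = e ρ_c/ρ_m = 2.692 km × 2.65/3.31 = 2.16 km.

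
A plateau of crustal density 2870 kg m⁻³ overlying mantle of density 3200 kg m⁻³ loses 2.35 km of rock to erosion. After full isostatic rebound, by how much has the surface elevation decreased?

Rebound u = e ρ_c/ρ_m = 2.35 km × 2870/3200 = 2.108 km.
Net surface drop = e − u = 2.35 km − 2.108 km = e (ρ_m − ρ_c)/ρ_m = 0.242 km.

0.242 km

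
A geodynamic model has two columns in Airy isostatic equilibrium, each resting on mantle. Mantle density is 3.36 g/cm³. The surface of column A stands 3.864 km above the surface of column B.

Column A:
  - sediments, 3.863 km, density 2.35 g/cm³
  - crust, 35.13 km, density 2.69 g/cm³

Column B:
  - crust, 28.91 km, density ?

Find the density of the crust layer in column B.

2.86 g/cm³

Take the compensation level at the base of the deeper column (depth z_c below the surface of column A) and equate Σ ρ_i t_i down to z_c; mantle fills any gap and the z_c terms cancel.
Column A: 3.863×2.35 + 35.13×2.69 + (z_c − 38.993)×3.36
Column B: 3.864×0 + 28.91×ρ + (z_c − 3.864 − 28.91)×3.36
The z_c×3.36 term appears on both sides and cancels. Collect the known terms of each column as K = Σ(ρt)_known − 3.36 × (depth of known layers): K_A = 103.57775 − 3.36×38.993 = −27.43873; K_B = 0 − 3.36×(3.864 + 28.91) = −110.12064.
Balance: K_A = K_B + 28.91×ρ, so ρ = (K_A − K_B)/28.91 = 82.6819/28.91 = 2.86 g/cm³.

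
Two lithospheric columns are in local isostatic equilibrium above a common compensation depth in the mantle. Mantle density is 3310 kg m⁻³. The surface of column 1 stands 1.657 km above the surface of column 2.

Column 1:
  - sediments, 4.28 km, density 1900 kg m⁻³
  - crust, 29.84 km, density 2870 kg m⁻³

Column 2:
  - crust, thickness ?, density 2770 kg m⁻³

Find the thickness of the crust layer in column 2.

25.3 km

Take the compensation level at the base of the deeper column (depth z_c below the surface of column 1) and equate Σ ρ_i t_i down to z_c; mantle fills any gap and the z_c terms cancel.
Column 1: 4.28×1900 + 29.84×2870 + (z_c − 34.12)×3310
Column 2: 1.657×0 + x×2770 + (z_c − 1.657 − 0 − x)×3310
The z_c×3310 term appears on both sides and cancels. Collect the known terms of each column as K = Σ(ρt)_known − 3310 × (depth of known layers): K_1 = 93772.8 − 3310×34.12 = −19164.4; K_2 = 0 − 3310×(1.657 + 0) = −5484.67.
Balance: K_1 = K_2 − x×(3310 − 2770), so x = (K_2 − K_1)/(3310 − 2770) = 13679.7/540 = 25.3 km.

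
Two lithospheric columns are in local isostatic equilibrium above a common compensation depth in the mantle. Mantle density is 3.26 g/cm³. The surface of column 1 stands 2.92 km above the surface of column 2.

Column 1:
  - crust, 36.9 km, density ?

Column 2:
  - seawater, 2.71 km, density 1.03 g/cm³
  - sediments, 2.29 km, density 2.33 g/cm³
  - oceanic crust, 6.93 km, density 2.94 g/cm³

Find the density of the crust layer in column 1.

Take the compensation level at the base of the deeper column (depth z_c below the surface of column 1) and equate Σ ρ_i t_i down to z_c; mantle fills any gap and the z_c terms cancel.
Column 1: 36.9×ρ + (z_c − 36.9)×3.26
Column 2: 2.92×0 + 2.71×1.03 + 2.29×2.33 + 6.93×2.94 + (z_c − 2.92 − 11.93)×3.26
The z_c×3.26 term appears on both sides and cancels. Collect the known terms of each column as K = Σ(ρt)_known − 3.26 × (depth of known layers): K_1 = 0 − 3.26×36.9 = −120.294; K_2 = 28.5012 − 3.26×(2.92 + 11.93) = −19.9098.
Balance: K_1 + 36.9×ρ = K_2, so ρ = (K_2 − K_1)/36.9 = 100.384/36.9 = 2.72 g/cm³.

2.72 g/cm³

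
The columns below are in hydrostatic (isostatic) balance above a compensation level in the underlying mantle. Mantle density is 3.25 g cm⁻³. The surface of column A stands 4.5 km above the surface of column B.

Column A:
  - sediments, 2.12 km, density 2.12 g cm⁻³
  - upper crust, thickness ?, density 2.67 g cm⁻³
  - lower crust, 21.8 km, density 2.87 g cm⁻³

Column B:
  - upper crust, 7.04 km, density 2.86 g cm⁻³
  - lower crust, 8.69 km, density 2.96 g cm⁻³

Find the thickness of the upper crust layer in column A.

Take the compensation level at the base of the deeper column (depth z_c below the surface of column A) and equate Σ ρ_i t_i down to z_c; mantle fills any gap and the z_c terms cancel.
Column A: 2.12×2.12 + x×2.67 + 21.8×2.87 + (z_c − 23.92 − x)×3.25
Column B: 4.5×0 + 7.04×2.86 + 8.69×2.96 + (z_c − 4.5 − 15.73)×3.25
The z_c×3.25 term appears on both sides and cancels. Collect the known terms of each column as K = Σ(ρt)_known − 3.25 × (depth of known layers): K_A = 67.0604 − 3.25×23.92 = −10.6796; K_B = 45.8568 − 3.25×(4.5 + 15.73) = −19.8907.
Balance: K_A − x×(3.25 − 2.67) = K_B, so x = (K_A − K_B)/(3.25 − 2.67) = 9.2111/0.58 = 15.9 km.

15.9 km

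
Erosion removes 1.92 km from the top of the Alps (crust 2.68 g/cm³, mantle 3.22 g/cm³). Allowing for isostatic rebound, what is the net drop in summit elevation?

0.322 km

Rebound u = e ρ_c/ρ_m = 1.92 km × 2.68/3.22 = 1.598 km.
Net surface drop = e − u = 1.92 km − 1.598 km = e (ρ_m − ρ_c)/ρ_m = 0.322 km.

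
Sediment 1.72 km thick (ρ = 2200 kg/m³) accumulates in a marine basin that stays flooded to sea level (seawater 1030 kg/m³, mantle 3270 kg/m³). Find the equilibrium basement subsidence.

0.898 km

Submarine loading: the sediment displaces seawater, and the subsidence is in turn flooded, so s (ρ_m − ρ_w) = t (ρ_sed − ρ_w).
s = 1.72 km × (2200 − 1030) / (3270 − 1030) = 0.898 km.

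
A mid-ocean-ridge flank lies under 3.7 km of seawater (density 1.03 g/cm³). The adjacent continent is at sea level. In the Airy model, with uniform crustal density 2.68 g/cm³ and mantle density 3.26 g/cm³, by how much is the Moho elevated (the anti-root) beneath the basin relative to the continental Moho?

Isostatic balance requires: replacing crust with seawater at the top is compensated by replacing crust with mantle at the base: d (ρ_c − ρ_w) = a (ρ_m − ρ_c).
a = d (ρ_c − ρ_w)/(ρ_m − ρ_c) = 3.7 km × 1.65/0.58 = 10.5 km.

10.5 km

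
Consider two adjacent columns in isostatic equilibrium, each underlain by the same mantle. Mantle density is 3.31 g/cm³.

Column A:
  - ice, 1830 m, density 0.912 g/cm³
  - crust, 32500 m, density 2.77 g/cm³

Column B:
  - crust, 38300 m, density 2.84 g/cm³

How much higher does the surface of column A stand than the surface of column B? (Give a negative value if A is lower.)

For any compensation level in the mantle, the mantle terms cancel and isostasy reduces to e = (Σt_A − Σt_B) − (Σ(ρt)_A − Σ(ρt)_B) / ρ_m.
Σt_A = 34330 m; Σt_B = 38300 m; Σ(ρt)_A = 91693.96; Σ(ρt)_B = 108772 (in m·g/cm³).
e = (34330 − 38300) − (91693.96 − 108772) / 3.31 = 1190 m.

1190 m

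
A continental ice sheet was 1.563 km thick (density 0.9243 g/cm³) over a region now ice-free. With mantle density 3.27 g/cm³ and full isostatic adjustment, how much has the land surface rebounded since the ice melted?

Removing the load lets mantle flow back in; uplift u satisfies ρ_ice t = ρ_m u.
u = t ρ_ice/ρ_m = 1.563 km × 0.9243/3.27 = 0.442 km.

0.442 km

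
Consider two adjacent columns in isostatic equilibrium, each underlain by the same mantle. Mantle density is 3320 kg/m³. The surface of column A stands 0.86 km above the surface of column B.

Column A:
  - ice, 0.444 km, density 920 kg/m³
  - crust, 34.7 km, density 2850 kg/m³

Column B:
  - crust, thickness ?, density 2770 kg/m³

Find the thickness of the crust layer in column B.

26.4 km

Take the compensation level at the base of the deeper column (depth z_c below the surface of column A) and equate Σ ρ_i t_i down to z_c; mantle fills any gap and the z_c terms cancel.
Column A: 0.444×920 + 34.7×2850 + (z_c − 35.144)×3320
Column B: 0.86×0 + x×2770 + (z_c − 0.86 − 0 − x)×3320
The z_c×3320 term appears on both sides and cancels. Collect the known terms of each column as K = Σ(ρt)_known − 3320 × (depth of known layers): K_A = 99303.48 − 3320×35.144 = −17374.6; K_B = 0 − 3320×(0.86 + 0) = −2855.2.
Balance: K_A = K_B − x×(3320 − 2770), so x = (K_B − K_A)/(3320 − 2770) = 14519.4/550 = 26.4 km.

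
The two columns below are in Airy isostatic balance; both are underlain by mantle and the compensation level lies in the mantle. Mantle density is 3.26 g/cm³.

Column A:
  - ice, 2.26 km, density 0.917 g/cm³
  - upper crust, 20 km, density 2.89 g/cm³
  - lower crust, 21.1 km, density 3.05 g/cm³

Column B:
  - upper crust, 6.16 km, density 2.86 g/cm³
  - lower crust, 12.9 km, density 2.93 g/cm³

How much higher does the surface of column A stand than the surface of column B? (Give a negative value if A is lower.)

3.19 km

For any compensation level in the mantle, the mantle terms cancel and isostasy reduces to e = (Σt_A − Σt_B) − (Σ(ρt)_A − Σ(ρt)_B) / ρ_m.
Σt_A = 43.36 km; Σt_B = 19.06 km; Σ(ρt)_A = 124.22742; Σ(ρt)_B = 55.4146 (in km·g/cm³).
e = (43.36 − 19.06) − (124.22742 − 55.4146) / 3.26 = 3.19 km.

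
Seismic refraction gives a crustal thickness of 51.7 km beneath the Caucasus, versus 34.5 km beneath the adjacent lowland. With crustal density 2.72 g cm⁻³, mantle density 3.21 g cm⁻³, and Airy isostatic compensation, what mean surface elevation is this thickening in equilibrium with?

2.63 km

Excess crust Δ = 51.7 km − 34.5 km = 17.2 km, split between elevation h and root r with h + r = Δ.
Airy balance ρ_c h = (ρ_m − ρ_c) r gives r = h ρ_c/(ρ_m − ρ_c), so h (1 + ρ_c/(ρ_m − ρ_c)) = Δ, i.e. h = Δ (ρ_m − ρ_c)/ρ_m.
h = 17.2 km × 0.49/3.21 = 2.63 km.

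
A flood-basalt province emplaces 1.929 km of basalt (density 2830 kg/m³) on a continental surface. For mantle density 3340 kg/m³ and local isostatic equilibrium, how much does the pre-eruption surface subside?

Subaerial loading: s = t ρ_load / ρ_m.
s = 1.929 km × 2830/3340 = 1.63 km.

1.63 km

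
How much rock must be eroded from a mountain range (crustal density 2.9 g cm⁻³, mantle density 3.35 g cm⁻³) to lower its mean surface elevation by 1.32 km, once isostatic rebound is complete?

Net drop Δ = e − u = e − e ρ_c/ρ_m = e (ρ_m − ρ_c)/ρ_m.
e = Δ ρ_m/(ρ_m − ρ_c) = 1.32 km × 3.35/0.45 = 9.83 km.

9.83 km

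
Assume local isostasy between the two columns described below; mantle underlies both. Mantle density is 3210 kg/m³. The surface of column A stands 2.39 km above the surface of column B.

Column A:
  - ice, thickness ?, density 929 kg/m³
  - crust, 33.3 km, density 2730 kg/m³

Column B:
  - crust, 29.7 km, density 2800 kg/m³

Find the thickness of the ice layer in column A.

Take the compensation level at the base of the deeper column (depth z_c below the surface of column A) and equate Σ ρ_i t_i down to z_c; mantle fills any gap and the z_c terms cancel.
Column A: x×929 + 33.3×2730 + (z_c − 33.3 − x)×3210
Column B: 2.39×0 + 29.7×2800 + (z_c − 2.39 − 29.7)×3210
The z_c×3210 term appears on both sides and cancels. Collect the known terms of each column as K = Σ(ρt)_known − 3210 × (depth of known layers): K_A = 90909 − 3210×33.3 = −15984; K_B = 83160 − 3210×(2.39 + 29.7) = −19848.9.
Balance: K_A − x×(3210 − 929) = K_B, so x = (K_A − K_B)/(3210 − 929) = 3864.9/2281 = 1.69 km.

1.69 km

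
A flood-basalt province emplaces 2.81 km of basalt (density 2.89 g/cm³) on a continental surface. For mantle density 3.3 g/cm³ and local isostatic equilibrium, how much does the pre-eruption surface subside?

Subaerial loading: s = t ρ_load / ρ_m.
s = 2.81 km × 2.89/3.3 = 2.46 km.

2.46 km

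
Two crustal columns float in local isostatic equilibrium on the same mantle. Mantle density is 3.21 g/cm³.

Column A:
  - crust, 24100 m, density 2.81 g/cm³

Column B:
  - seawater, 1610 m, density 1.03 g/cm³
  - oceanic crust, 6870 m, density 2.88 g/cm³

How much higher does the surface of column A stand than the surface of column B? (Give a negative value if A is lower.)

1200 m

For any compensation level in the mantle, the mantle terms cancel and isostasy reduces to e = (Σt_A − Σt_B) − (Σ(ρt)_A − Σ(ρt)_B) / ρ_m.
Σt_A = 24100 m; Σt_B = 8480 m; Σ(ρt)_A = 67721; Σ(ρt)_B = 21443.9 (in m·g/cm³).
e = (24100 − 8480) − (67721 − 21443.9) / 3.21 = 1200 m.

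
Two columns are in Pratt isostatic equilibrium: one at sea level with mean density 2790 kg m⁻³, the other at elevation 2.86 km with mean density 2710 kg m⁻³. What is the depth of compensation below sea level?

ρ_ref D = ρ (D + h) → D (ρ_ref − ρ) = ρ h.
D = ρ h/(ρ_ref − ρ) = 2710 × 2.86 km/(2790 − 2710) = 96.9 km.

96.9 km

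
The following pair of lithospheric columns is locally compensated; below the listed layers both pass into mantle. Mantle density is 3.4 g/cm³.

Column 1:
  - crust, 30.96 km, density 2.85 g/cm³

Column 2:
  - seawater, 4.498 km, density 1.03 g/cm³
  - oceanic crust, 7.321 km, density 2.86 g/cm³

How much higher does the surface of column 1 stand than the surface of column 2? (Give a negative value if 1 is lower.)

0.71 km

For any compensation level in the mantle, the mantle terms cancel and isostasy reduces to e = (Σt_1 − Σt_2) − (Σ(ρt)_1 − Σ(ρt)_2) / ρ_m.
Σt_1 = 30.96 km; Σt_2 = 11.819 km; Σ(ρt)_1 = 88.236; Σ(ρt)_2 = 25.571 (in km·g/cm³).
e = (30.96 − 11.819) − (88.236 − 25.571) / 3.4 = 0.71 km.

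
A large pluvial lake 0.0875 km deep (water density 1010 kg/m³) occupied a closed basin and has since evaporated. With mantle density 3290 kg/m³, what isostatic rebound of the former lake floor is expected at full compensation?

u = d ρ_w/ρ_m = 0.0875 km × 1010/3290 = 0.0269 km.

0.0269 km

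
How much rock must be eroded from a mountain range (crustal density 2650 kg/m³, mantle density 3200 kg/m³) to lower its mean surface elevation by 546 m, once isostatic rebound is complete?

Net drop Δ = e − u = e − e ρ_c/ρ_m = e (ρ_m − ρ_c)/ρ_m.
e = Δ ρ_m/(ρ_m − ρ_c) = 546 m × 3200/550 = 3180 m.

3180 m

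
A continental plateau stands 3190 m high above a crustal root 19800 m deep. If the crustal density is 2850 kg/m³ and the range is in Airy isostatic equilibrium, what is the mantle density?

3310 kg/m³

Airy balance: ρ_c h = (ρ_m − ρ_c) r → ρ_m = ρ_c (1 + h/r).
ρ_m = 2850 × (1 + 3190 m/19800 m) = 3310 kg/m³.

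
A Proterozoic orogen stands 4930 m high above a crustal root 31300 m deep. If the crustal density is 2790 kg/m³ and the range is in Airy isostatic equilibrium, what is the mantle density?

3230 kg/m³

Airy balance: ρ_c h = (ρ_m − ρ_c) r → ρ_m = ρ_c (1 + h/r).
ρ_m = 2790 × (1 + 4930 m/31300 m) = 3230 kg/m³.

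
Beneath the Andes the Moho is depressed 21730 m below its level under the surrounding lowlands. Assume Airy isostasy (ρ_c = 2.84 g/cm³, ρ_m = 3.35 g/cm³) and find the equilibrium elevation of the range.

In Airy isostatic equilibrium: ρ_c h = (ρ_m − ρ_c) r.
h = r (ρ_m − ρ_c) / ρ_c = 21730 m × (3.35 − 2.84) / 2.84 = 3900 m.

3900 m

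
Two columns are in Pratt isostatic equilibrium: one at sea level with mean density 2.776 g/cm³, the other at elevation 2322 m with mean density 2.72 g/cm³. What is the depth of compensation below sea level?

ρ_ref D = ρ (D + h) → D (ρ_ref − ρ) = ρ h.
D = ρ h/(ρ_ref − ρ) = 2.72 × 2322 m/(2.776 − 2.72) = 113000 m.

113000 m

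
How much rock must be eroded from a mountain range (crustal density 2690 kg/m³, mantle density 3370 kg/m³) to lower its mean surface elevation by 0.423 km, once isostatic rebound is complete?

Net drop Δ = e − u = e − e ρ_c/ρ_m = e (ρ_m − ρ_c)/ρ_m.
e = Δ ρ_m/(ρ_m − ρ_c) = 0.423 km × 3370/680 = 2.1 km.

2.1 km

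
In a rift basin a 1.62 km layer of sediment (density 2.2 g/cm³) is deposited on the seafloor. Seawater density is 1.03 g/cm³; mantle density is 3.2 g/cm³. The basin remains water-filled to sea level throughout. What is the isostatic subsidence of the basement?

Submarine loading: the sediment displaces seawater, and the subsidence is in turn flooded, so s (ρ_m − ρ_w) = t (ρ_sed − ρ_w).
s = 1.62 km × (2.2 − 1.03) / (3.2 − 1.03) = 0.873 km.

0.873 km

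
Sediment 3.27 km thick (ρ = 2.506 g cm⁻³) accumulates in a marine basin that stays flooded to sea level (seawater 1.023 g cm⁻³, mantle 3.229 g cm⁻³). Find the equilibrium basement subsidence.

Submarine loading: the sediment displaces seawater, and the subsidence is in turn flooded, so s (ρ_m − ρ_w) = t (ρ_sed − ρ_w).
s = 3.27 km × (2.506 − 1.023) / (3.229 − 1.023) = 2.2 km.

2.2 km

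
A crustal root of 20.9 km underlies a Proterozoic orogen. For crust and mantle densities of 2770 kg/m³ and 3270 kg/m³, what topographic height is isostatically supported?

Isostatic balance requires: ρ_c h = (ρ_m − ρ_c) r.
h = r (ρ_m − ρ_c) / ρ_c = 20.9 km × (3270 − 2770) / 2770 = 3.77 km.

3.77 km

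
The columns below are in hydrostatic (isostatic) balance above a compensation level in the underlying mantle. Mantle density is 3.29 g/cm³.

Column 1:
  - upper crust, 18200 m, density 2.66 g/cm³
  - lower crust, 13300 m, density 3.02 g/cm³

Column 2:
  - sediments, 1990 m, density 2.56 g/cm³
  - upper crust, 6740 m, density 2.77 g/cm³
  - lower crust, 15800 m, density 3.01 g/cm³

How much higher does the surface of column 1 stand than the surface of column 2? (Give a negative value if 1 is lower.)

For any compensation level in the mantle, the mantle terms cancel and isostasy reduces to e = (Σt_1 − Σt_2) − (Σ(ρt)_1 − Σ(ρt)_2) / ρ_m.
Σt_1 = 31500 m; Σt_2 = 24530 m; Σ(ρt)_1 = 88578; Σ(ρt)_2 = 71322.2 (in m·g/cm³).
e = (31500 − 24530) − (88578 − 71322.2) / 3.29 = 1730 m.

1730 m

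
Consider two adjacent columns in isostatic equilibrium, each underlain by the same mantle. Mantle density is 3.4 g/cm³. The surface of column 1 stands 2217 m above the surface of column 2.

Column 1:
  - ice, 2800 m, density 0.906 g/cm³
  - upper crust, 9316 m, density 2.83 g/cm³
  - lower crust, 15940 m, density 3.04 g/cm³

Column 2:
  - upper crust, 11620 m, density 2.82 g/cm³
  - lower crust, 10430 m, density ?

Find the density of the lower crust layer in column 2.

Take the compensation level at the base of the deeper column (depth z_c below the surface of column 1) and equate Σ ρ_i t_i down to z_c; mantle fills any gap and the z_c terms cancel.
Column 1: 2800×0.906 + 9316×2.83 + 15940×3.04 + (z_c − 28056)×3.4
Column 2: 2217×0 + 11620×2.82 + 10430×ρ + (z_c − 2217 − 22050)×3.4
The z_c×3.4 term appears on both sides and cancels. Collect the known terms of each column as K = Σ(ρt)_known − 3.4 × (depth of known layers): K_1 = 77358.68 − 3.4×28056 = −18031.72; K_2 = 32768.4 − 3.4×(2217 + 22050) = −49739.4.
Balance: K_1 = K_2 + 10430×ρ, so ρ = (K_1 − K_2)/10430 = 31707.7/10430 = 3.04 g/cm³.

3.04 g/cm³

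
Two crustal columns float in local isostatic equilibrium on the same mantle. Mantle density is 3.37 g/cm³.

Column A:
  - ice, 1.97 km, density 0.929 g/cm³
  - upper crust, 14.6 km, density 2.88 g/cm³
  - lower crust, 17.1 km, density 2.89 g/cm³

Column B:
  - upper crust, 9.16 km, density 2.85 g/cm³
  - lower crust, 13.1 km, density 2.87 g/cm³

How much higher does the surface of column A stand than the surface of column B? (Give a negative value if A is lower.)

For any compensation level in the mantle, the mantle terms cancel and isostasy reduces to e = (Σt_A − Σt_B) − (Σ(ρt)_A − Σ(ρt)_B) / ρ_m.
Σt_A = 33.67 km; Σt_B = 22.26 km; Σ(ρt)_A = 93.29713; Σ(ρt)_B = 63.703 (in km·g/cm³).
e = (33.67 − 22.26) − (93.29713 − 63.703) / 3.37 = 2.63 km.

2.63 km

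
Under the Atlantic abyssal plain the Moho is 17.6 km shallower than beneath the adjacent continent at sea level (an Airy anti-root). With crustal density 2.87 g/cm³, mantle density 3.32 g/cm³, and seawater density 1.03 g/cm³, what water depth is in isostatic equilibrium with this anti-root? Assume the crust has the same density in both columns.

Replacing a thickness d of crust by seawater at the top must be balanced by replacing crust with mantle at the base: d (ρ_c − ρ_w) = a (ρ_m − ρ_c).
d = a (ρ_m − ρ_c)/(ρ_c − ρ_w) = 17.6 km × 0.45/1.84 = 4.3 km.

4.3 km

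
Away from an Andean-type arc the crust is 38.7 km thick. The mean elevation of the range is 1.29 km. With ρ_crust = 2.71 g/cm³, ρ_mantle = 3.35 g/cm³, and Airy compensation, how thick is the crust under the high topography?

45.5 km

Root depth r = h ρ_c / (ρ_m − ρ_c) = 1.29 km × 2.71 / 0.64 = 5.462 km.
Total thickness = T + h + r = 38.7 km + 1.29 km + 5.462 km = 45.5 km.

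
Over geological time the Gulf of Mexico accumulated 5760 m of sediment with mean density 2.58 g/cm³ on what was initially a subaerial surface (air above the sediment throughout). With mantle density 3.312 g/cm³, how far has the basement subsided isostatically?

4490 m

Subaerial load: s = t ρ_sed / ρ_m = 5760 m × 2.58/3.312 = 4490 m.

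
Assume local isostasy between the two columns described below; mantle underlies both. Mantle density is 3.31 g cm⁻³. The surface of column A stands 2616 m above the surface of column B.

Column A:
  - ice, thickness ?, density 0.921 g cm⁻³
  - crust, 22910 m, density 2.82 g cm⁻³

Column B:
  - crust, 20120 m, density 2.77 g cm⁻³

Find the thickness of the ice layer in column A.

3470 m

Take the compensation level at the base of the deeper column (depth z_c below the surface of column A) and equate Σ ρ_i t_i down to z_c; mantle fills any gap and the z_c terms cancel.
Column A: x×0.921 + 22910×2.82 + (z_c − 22910 − x)×3.31
Column B: 2616×0 + 20120×2.77 + (z_c − 2616 − 20120)×3.31
The z_c×3.31 term appears on both sides and cancels. Collect the known terms of each column as K = Σ(ρt)_known − 3.31 × (depth of known layers): K_A = 64606.2 − 3.31×22910 = −11225.9; K_B = 55732.4 − 3.31×(2616 + 20120) = −19523.76.
Balance: K_A − x×(3.31 − 0.921) = K_B, so x = (K_A − K_B)/(3.31 − 0.921) = 8297.86/2.389 = 3470 m.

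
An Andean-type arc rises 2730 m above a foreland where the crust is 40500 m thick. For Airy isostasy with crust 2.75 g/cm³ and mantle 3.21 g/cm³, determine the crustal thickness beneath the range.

Root depth r = h ρ_c / (ρ_m − ρ_c) = 2730 m × 2.75 / 0.46 = 16320 m.
Total thickness = T + h + r = 40500 m + 2730 m + 16320 m = 59600 m.

59600 m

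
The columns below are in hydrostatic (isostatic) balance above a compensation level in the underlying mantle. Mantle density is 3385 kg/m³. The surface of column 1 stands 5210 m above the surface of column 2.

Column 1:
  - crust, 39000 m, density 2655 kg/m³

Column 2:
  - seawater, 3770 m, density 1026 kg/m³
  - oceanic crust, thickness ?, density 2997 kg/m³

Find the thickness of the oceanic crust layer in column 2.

5000 m

Take the compensation level at the base of the deeper column (depth z_c below the surface of column 1) and equate Σ ρ_i t_i down to z_c; mantle fills any gap and the z_c terms cancel.
Column 1: 39000×2655 + (z_c − 39000)×3385
Column 2: 5210×0 + 3770×1026 + x×2997 + (z_c − 5210 − 3770 − x)×3385
The z_c×3385 term appears on both sides and cancels. Collect the known terms of each column as K = Σ(ρt)_known − 3385 × (depth of known layers): K_1 = 103545000 − 3385×39000 = −28470000; K_2 = 3868020 − 3385×(5210 + 3770) = −26529280.
Balance: K_1 = K_2 − x×(3385 − 2997), so x = (K_2 − K_1)/(3385 − 2997) = 1940720/388 = 5000 m.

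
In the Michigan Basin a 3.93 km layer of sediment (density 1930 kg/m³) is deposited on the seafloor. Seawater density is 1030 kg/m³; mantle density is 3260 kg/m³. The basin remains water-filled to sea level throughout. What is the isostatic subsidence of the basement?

Submarine loading: the sediment displaces seawater, and the subsidence is in turn flooded, so s (ρ_m − ρ_w) = t (ρ_sed − ρ_w).
s = 3.93 km × (1930 − 1030) / (3260 − 1030) = 1.59 km.

1.59 km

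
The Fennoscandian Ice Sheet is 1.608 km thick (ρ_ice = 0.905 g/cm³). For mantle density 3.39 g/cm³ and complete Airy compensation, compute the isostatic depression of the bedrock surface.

Isostatic balance requires: the ice load ρ_ice t is balanced by mantle displaced below, ρ_m s.
s = t ρ_ice / ρ_m = 1.608 km × 0.905/3.39 = 0.429 km.

0.429 km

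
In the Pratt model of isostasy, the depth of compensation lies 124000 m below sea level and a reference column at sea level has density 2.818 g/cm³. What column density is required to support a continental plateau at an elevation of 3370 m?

2.74 g/cm³

Pratt balance: ρ_ref D = ρ (D + h).
ρ = ρ_ref D/(D + h) = 2.818 × 124000 m/(124000 m + 3370 m) = 2.74 g/cm³.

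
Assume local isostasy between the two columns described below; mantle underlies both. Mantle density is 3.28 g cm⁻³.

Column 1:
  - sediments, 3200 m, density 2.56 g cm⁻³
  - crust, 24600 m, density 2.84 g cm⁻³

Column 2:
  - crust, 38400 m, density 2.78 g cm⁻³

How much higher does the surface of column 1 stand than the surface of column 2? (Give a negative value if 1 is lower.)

−1850 m

For any compensation level in the mantle, the mantle terms cancel and isostasy reduces to e = (Σt_1 − Σt_2) − (Σ(ρt)_1 − Σ(ρt)_2) / ρ_m.
Σt_1 = 27800 m; Σt_2 = 38400 m; Σ(ρt)_1 = 78056; Σ(ρt)_2 = 106752 (in m·g cm⁻³).
e = (27800 − 38400) − (78056 − 106752) / 3.28 = −1850 m.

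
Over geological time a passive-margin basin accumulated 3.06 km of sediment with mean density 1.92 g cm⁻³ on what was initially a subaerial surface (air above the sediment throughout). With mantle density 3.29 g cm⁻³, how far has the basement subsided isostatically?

1.79 km

Subaerial load: s = t ρ_sed / ρ_m = 3.06 km × 1.92/3.29 = 1.79 km.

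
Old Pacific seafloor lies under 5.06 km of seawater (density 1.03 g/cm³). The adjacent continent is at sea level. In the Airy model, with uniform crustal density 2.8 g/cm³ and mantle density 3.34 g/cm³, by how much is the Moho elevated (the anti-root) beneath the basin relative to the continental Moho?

16.6 km

Balancing pressure at the compensation depth: replacing crust with seawater at the top is compensated by replacing crust with mantle at the base: d (ρ_c − ρ_w) = a (ρ_m − ρ_c).
a = d (ρ_c − ρ_w)/(ρ_m − ρ_c) = 5.06 km × 1.77/0.54 = 16.6 km.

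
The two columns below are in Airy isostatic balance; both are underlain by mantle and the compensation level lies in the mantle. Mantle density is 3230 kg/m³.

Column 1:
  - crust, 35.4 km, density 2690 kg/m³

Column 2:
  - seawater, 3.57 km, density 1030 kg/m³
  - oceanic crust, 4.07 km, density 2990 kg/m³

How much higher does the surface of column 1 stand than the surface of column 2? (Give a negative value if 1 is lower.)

3.18 km

For any compensation level in the mantle, the mantle terms cancel and isostasy reduces to e = (Σt_1 − Σt_2) − (Σ(ρt)_1 − Σ(ρt)_2) / ρ_m.
Σt_1 = 35.4 km; Σt_2 = 7.64 km; Σ(ρt)_1 = 95226; Σ(ρt)_2 = 15846.4 (in km·kg/m³).
e = (35.4 − 7.64) − (95226 − 15846.4) / 3230 = 3.18 km.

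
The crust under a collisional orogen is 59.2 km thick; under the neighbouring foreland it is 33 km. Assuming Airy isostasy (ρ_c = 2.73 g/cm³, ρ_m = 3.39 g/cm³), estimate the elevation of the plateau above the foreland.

5.1 km

Excess crust Δ = 59.2 km − 33 km = 26.2 km, split between elevation h and root r with h + r = Δ.
Airy balance ρ_c h = (ρ_m − ρ_c) r gives r = h ρ_c/(ρ_m − ρ_c), so h (1 + ρ_c/(ρ_m − ρ_c)) = Δ, i.e. h = Δ (ρ_m − ρ_c)/ρ_m.
h = 26.2 km × 0.66/3.39 = 5.1 km.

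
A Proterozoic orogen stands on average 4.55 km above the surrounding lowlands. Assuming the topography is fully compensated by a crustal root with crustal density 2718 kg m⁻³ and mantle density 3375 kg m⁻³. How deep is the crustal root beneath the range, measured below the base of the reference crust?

For local isostatic compensation: the weight of the topography is balanced by the buoyancy of the root, ρ_c h = (ρ_m − ρ_c) r.
r = h · ρ_c / (ρ_m − ρ_c) = 4.55 km × 2718 / (3375 − 2718) = 18.8 km.

18.8 km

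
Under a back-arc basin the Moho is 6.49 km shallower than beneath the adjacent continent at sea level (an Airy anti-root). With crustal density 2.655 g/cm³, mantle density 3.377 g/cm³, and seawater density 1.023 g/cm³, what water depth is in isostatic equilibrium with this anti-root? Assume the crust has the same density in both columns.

Replacing a thickness d of crust by seawater at the top must be balanced by replacing crust with mantle at the base: d (ρ_c − ρ_w) = a (ρ_m − ρ_c).
d = a (ρ_m − ρ_c)/(ρ_c − ρ_w) = 6.49 km × 0.722/1.632 = 2.87 km.

2.87 km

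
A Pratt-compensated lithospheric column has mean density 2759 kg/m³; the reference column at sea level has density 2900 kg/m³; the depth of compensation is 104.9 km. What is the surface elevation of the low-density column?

5.36 km

ρ_ref D = ρ (D + h) → h = D (ρ_ref − ρ)/ρ.
h = 104.9 km × (2900 − 2759)/2759 = 5.36 km.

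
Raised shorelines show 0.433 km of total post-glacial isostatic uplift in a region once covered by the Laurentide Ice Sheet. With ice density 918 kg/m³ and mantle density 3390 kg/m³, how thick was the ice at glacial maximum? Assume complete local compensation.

1.6 km

u = t ρ_ice/ρ_m → t = u ρ_m/ρ_ice = 0.433 km × 3390/918 = 1.6 km.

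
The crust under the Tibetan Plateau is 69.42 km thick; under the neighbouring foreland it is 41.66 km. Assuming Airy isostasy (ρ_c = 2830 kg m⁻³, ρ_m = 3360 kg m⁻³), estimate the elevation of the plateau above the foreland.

4.38 km

Excess crust Δ = 69.42 km − 41.66 km = 27.76 km, split between elevation h and root r with h + r = Δ.
Airy balance ρ_c h = (ρ_m − ρ_c) r gives r = h ρ_c/(ρ_m − ρ_c), so h (1 + ρ_c/(ρ_m − ρ_c)) = Δ, i.e. h = Δ (ρ_m − ρ_c)/ρ_m.
h = 27.76 km × 530/3360 = 4.38 km.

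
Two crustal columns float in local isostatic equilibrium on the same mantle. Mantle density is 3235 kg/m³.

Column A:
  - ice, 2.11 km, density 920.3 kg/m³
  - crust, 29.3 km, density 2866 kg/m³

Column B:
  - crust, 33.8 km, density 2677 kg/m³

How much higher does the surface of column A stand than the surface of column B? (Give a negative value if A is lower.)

−0.978 km

For any compensation level in the mantle, the mantle terms cancel and isostasy reduces to e = (Σt_A − Σt_B) − (Σ(ρt)_A − Σ(ρt)_B) / ρ_m.
Σt_A = 31.41 km; Σt_B = 33.8 km; Σ(ρt)_A = 85915.633; Σ(ρt)_B = 90482.6 (in km·kg/m³).
e = (31.41 − 33.8) − (85915.633 − 90482.6) / 3235 = −0.978 km.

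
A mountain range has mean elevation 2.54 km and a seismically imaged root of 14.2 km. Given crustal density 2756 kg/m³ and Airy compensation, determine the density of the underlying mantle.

Airy balance: ρ_c h = (ρ_m − ρ_c) r → ρ_m = ρ_c (1 + h/r).
ρ_m = 2756 × (1 + 2.54 km/14.2 km) = 3250 kg/m³.

3250 kg/m³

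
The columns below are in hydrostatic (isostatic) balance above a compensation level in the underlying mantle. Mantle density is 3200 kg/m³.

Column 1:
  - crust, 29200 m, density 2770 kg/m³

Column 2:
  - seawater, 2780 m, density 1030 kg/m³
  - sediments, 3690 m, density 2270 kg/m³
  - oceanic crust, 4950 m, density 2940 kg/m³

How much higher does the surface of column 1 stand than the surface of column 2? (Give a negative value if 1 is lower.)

564 m

For any compensation level in the mantle, the mantle terms cancel and isostasy reduces to e = (Σt_1 − Σt_2) − (Σ(ρt)_1 − Σ(ρt)_2) / ρ_m.
Σt_1 = 29200 m; Σt_2 = 11420 m; Σ(ρt)_1 = 80884000; Σ(ρt)_2 = 25792700 (in m·kg/m³).
e = (29200 − 11420) − (80884000 − 25792700) / 3200 = 564 m.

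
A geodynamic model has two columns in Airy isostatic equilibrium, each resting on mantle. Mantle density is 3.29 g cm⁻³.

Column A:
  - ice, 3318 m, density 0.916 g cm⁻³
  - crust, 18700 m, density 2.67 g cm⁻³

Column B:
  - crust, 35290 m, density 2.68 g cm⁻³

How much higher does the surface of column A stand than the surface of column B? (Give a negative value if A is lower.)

−625 m

For any compensation level in the mantle, the mantle terms cancel and isostasy reduces to e = (Σt_A − Σt_B) − (Σ(ρt)_A − Σ(ρt)_B) / ρ_m.
Σt_A = 22018 m; Σt_B = 35290 m; Σ(ρt)_A = 52968.288; Σ(ρt)_B = 94577.2 (in m·g cm⁻³).
e = (22018 − 35290) − (52968.288 − 94577.2) / 3.29 = −625 m.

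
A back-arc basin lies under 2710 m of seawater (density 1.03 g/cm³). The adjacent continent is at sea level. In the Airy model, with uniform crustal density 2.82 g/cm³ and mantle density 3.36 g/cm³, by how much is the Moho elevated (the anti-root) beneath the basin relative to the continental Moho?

By Archimedes' principle applied to the lithosphere: replacing crust with seawater at the top is compensated by replacing crust with mantle at the base: d (ρ_c − ρ_w) = a (ρ_m − ρ_c).
a = d (ρ_c − ρ_w)/(ρ_m − ρ_c) = 2710 m × 1.79/0.54 = 8980 m.

8980 m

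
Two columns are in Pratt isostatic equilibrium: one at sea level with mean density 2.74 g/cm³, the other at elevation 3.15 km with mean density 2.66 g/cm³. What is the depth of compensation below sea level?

ρ_ref D = ρ (D + h) → D (ρ_ref − ρ) = ρ h.
D = ρ h/(ρ_ref − ρ) = 2.66 × 3.15 km/(2.74 − 2.66) = 105 km.

105 km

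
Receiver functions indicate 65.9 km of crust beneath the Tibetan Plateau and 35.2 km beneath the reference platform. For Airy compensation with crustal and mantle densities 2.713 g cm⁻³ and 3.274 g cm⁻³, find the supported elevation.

5.26 km

Excess crust Δ = 65.9 km − 35.2 km = 30.7 km, split between elevation h and root r with h + r = Δ.
Airy balance ρ_c h = (ρ_m − ρ_c) r gives r = h ρ_c/(ρ_m − ρ_c), so h (1 + ρ_c/(ρ_m − ρ_c)) = Δ, i.e. h = Δ (ρ_m − ρ_c)/ρ_m.
h = 30.7 km × 0.561/3.274 = 5.26 km.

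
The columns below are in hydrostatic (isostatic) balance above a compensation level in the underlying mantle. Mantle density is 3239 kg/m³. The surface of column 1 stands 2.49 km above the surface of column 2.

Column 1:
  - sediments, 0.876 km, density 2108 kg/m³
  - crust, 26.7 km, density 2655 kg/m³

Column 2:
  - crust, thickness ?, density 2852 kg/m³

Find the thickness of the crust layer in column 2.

22 km

Take the compensation level at the base of the deeper column (depth z_c below the surface of column 1) and equate Σ ρ_i t_i down to z_c; mantle fills any gap and the z_c terms cancel.
Column 1: 0.876×2108 + 26.7×2655 + (z_c − 27.576)×3239
Column 2: 2.49×0 + x×2852 + (z_c − 2.49 − 0 − x)×3239
The z_c×3239 term appears on both sides and cancels. Collect the known terms of each column as K = Σ(ρt)_known − 3239 × (depth of known layers): K_1 = 72735.108 − 3239×27.576 = −16583.556; K_2 = 0 − 3239×(2.49 + 0) = −8065.11.
Balance: K_1 = K_2 − x×(3239 − 2852), so x = (K_2 − K_1)/(3239 − 2852) = 8518.45/387 = 22 km.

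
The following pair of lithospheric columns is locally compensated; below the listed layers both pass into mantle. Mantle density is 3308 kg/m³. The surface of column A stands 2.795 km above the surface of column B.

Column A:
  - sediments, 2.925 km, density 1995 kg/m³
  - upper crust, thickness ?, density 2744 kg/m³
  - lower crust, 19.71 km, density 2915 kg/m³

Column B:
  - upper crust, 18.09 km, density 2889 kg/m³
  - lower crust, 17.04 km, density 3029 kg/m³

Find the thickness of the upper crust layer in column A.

17.7 km

Take the compensation level at the base of the deeper column (depth z_c below the surface of column A) and equate Σ ρ_i t_i down to z_c; mantle fills any gap and the z_c terms cancel.
Column A: 2.925×1995 + x×2744 + 19.71×2915 + (z_c − 22.635 − x)×3308
Column B: 2.795×0 + 18.09×2889 + 17.04×3029 + (z_c − 2.795 − 35.13)×3308
The z_c×3308 term appears on both sides and cancels. Collect the known terms of each column as K = Σ(ρt)_known − 3308 × (depth of known layers): K_A = 63290.025 − 3308×22.635 = −11586.555; K_B = 103876.17 − 3308×(2.795 + 35.13) = −21579.73.
Balance: K_A − x×(3308 − 2744) = K_B, so x = (K_A − K_B)/(3308 − 2744) = 9993.18/564 = 17.7 km.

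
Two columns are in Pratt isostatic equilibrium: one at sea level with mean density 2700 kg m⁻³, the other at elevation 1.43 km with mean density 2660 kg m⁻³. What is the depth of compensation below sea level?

ρ_ref D = ρ (D + h) → D (ρ_ref − ρ) = ρ h.
D = ρ h/(ρ_ref − ρ) = 2660 × 1.43 km/(2700 − 2660) = 95.1 km.

95.1 km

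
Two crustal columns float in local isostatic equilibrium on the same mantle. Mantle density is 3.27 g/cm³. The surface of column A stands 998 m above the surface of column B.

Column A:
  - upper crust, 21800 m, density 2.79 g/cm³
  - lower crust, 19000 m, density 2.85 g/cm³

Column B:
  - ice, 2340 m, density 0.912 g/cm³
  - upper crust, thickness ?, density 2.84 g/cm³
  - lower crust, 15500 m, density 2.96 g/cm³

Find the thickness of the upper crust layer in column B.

Take the compensation level at the base of the deeper column (depth z_c below the surface of column A) and equate Σ ρ_i t_i down to z_c; mantle fills any gap and the z_c terms cancel.
Column A: 21800×2.79 + 19000×2.85 + (z_c − 40800)×3.27
Column B: 998×0 + 2340×0.912 + x×2.84 + 15500×2.96 + (z_c − 998 − 17840 − x)×3.27
The z_c×3.27 term appears on both sides and cancels. Collect the known terms of each column as K = Σ(ρt)_known − 3.27 × (depth of known layers): K_A = 114972 − 3.27×40800 = −18444; K_B = 48014.08 − 3.27×(998 + 17840) = −13586.18.
Balance: K_A = K_B − x×(3.27 − 2.84), so x = (K_B − K_A)/(3.27 − 2.84) = 4857.82/0.43 = 11300 m.

11300 m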